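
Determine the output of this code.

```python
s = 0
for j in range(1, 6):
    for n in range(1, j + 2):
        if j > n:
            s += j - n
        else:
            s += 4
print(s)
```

60

j=1,n=1: not 1>1, s = 0+4 = 4
j=1,n=2: not 1>2, s = 4+4 = 8
j=2,n=1: 2>1, s = 8+1 = 9
j=2,n=2: not 2>2, s = 9+4 = 13
j=2,n=3: not 2>3, s = 13+4 = 17
j=3,n=1: 3>1, s = 17+2 = 19
j=3,n=2: 3>2, s = 19+1 = 20
j=3,n=3: not 3>3, s = 20+4 = 24
j=3,n=4: not 3>4, s = 24+4 = 28
j=4,n=1: 4>1, s = 28+3 = 31
j=4,n=2: 4>2, s = 31+2 = 33
j=4,n=3: 4>3, s = 33+1 = 34
j=4,n=4: not 4>4, s = 34+4 = 38
j=4,n=5: not 4>5, s = 38+4 = 42
j=5,n=1: 5>1, s = 42+4 = 46
j=5,n=2: 5>2, s = 46+3 = 49
j=5,n=3: 5>3, s = 49+2 = 51
j=5,n=4: 5>4, s = 51+1 = 52
j=5,n=5: not 5>5, s = 52+4 = 56
j=5,n=6: not 5>6, s = 56+4 = 60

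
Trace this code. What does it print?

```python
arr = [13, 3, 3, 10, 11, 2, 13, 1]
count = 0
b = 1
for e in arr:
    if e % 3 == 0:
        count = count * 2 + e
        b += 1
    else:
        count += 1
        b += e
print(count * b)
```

e=13: not %3==0, count = 0+1 = 1; b=14
e=3: %3==0, count = 1*2+3 = 5; b=15
e=3: %3==0, count = 5*2+3 = 13; b=16
e=10: not %3==0, count = 13+1 = 14; b=26
e=11: not %3==0, count = 14+1 = 15; b=37
e=2: not %3==0, count = 15+1 = 16; b=39
e=13: not %3==0, count = 16+1 = 17; b=52
e=1: not %3==0, count = 17+1 = 18; b=53
count*b = 18*53 = 954

954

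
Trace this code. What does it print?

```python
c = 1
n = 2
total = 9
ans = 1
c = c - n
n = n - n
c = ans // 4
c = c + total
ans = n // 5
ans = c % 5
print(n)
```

0

c = 1-2 = -1
n = 2-2 = 0
c = 1//4 = 0
c = 0+9 = 9
ans = 0//5 = 0
ans = 9%5 = 4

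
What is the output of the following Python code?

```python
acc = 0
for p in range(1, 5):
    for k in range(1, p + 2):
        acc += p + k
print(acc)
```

p=1,k=1: acc = 0+2 = 2
p=1,k=2: acc = 2+3 = 5
p=2,k=1: acc = 5+3 = 8
p=2,k=2: acc = 8+4 = 12
p=2,k=3: acc = 12+5 = 17
p=3,k=1: acc = 17+4 = 21
p=3,k=2: acc = 21+5 = 26
p=3,k=3: acc = 26+6 = 32
p=3,k=4: acc = 32+7 = 39
p=4,k=1: acc = 39+5 = 44
p=4,k=2: acc = 44+6 = 50
p=4,k=3: acc = 50+7 = 57
p=4,k=4: acc = 57+8 = 65
p=4,k=5: acc = 65+9 = 74

74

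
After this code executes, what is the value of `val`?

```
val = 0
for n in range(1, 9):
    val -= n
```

n=1: val = 0-1 = -1
n=2: val = (-1)-2 = -3
n=3: val = (-3)-3 = -6
n=4: val = (-6)-4 = -10
n=5: val = (-10)-5 = -15
n=6: val = (-15)-6 = -21
n=7: val = (-21)-7 = -28
n=8: val = (-28)-8 = -36

-36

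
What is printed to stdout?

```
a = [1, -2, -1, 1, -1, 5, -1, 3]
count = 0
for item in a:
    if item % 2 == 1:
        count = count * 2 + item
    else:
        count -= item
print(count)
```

189

item=1: odd, count = 0*2+1 = 1
item=-2: not odd, count = 1-(-2) = 3
item=-1: odd, count = 3*2+(-1) = 5
item=1: odd, count = 5*2+1 = 11
item=-1: odd, count = 11*2+(-1) = 21
item=5: odd, count = 21*2+5 = 47
item=-1: odd, count = 47*2+(-1) = 93
item=3: odd, count = 93*2+3 = 189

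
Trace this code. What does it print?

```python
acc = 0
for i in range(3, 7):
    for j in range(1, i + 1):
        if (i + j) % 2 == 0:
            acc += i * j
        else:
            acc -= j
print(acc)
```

i=3,j=1: even sum, acc = 0+3 = 3
i=3,j=2: odd sum, acc = 3-2 = 1
i=3,j=3: even sum, acc = 1+9 = 10
i=4,j=1: odd sum, acc = 10-1 = 9
i=4,j=2: even sum, acc = 9+8 = 17
i=4,j=3: odd sum, acc = 17-3 = 14
i=4,j=4: even sum, acc = 14+16 = 30
i=5,j=1: even sum, acc = 30+5 = 35
i=5,j=2: odd sum, acc = 35-2 = 33
i=5,j=3: even sum, acc = 33+15 = 48
i=5,j=4: odd sum, acc = 48-4 = 44
i=5,j=5: even sum, acc = 44+25 = 69
i=6,j=1: odd sum, acc = 69-1 = 68
i=6,j=2: even sum, acc = 68+12 = 80
i=6,j=3: odd sum, acc = 80-3 = 77
i=6,j=4: even sum, acc = 77+24 = 101
i=6,j=5: odd sum, acc = 101-5 = 96
i=6,j=6: even sum, acc = 96+36 = 132

132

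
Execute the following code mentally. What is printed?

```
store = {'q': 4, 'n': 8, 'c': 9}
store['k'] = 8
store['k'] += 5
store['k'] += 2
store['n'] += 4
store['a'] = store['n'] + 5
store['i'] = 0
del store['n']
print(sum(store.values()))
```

store['k'] = 8 → {'q': 4, 'n': 8, 'c': 9, 'k': 8}
store['k'] = 8+5 = 13 → {'q': 4, 'n': 8, 'c': 9, 'k': 13}
store['k'] = 13+2 = 15 → {'q': 4, 'n': 8, 'c': 9, 'k': 15}
store['n'] = 8+4 = 12 → {'q': 4, 'n': 12, 'c': 9, 'k': 15}
store['a'] = store['n']+5 = 17 → {'q': 4, 'n': 12, 'c': 9, 'k': 15, 'a': 17}
store['i'] = 0 → {'q': 4, 'n': 12, 'c': 9, 'k': 15, 'a': 17, 'i': 0}
del 'n' → {'q': 4, 'c': 9, 'k': 15, 'a': 17, 'i': 0}
sum of values = 45

45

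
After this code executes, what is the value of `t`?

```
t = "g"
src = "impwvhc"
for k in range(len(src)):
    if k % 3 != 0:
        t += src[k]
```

'gmpvh'

k=0: skip
k=1: add 'm' → 'gm'
k=2: add 'p' → 'gmp'
k=3: skip
k=4: add 'v' → 'gmpv'
k=5: add 'h' → 'gmpvh'
k=6: skip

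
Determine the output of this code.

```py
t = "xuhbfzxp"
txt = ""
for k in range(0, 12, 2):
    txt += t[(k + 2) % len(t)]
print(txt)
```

k=0: add t[2]='h' → 'h'
k=2: add t[4]='f' → 'hf'
k=4: add t[6]='x' → 'hfx'
k=6: add t[0]='x' → 'hfxx'
k=8: add t[2]='h' → 'hfxxh'
k=10: add t[4]='f' → 'hfxxhf'

hfxxhf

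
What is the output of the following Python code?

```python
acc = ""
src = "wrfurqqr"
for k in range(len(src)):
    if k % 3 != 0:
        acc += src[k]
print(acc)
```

rfrqr

k=0: skip
k=1: add 'r' → 'r'
k=2: add 'f' → 'rf'
k=3: skip
k=4: add 'r' → 'rfr'
k=5: add 'q' → 'rfrq'
k=6: skip
k=7: add 'r' → 'rfrqr'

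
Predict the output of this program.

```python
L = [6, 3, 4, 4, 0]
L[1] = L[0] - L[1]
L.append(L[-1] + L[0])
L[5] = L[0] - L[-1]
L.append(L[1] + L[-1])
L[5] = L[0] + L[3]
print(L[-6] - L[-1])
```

0

L[1] = L[0]-L[1] = 6-3 = 3 → [6, 3, 4, 4, 0]
append L[-1]+L[0] = 0+6 = 6 → [6, 3, 4, 4, 0, 6]
L[5] = L[0]-L[-1] = 6-6 = 0 → [6, 3, 4, 4, 0, 0]
append L[1]+L[-1] = 3+0 = 3 → [6, 3, 4, 4, 0, 0, 3]
L[5] = L[0]+L[3] = 6+4 = 10 → [6, 3, 4, 4, 0, 10, 3]
L[-6]-L[-1] = 3-3 = 0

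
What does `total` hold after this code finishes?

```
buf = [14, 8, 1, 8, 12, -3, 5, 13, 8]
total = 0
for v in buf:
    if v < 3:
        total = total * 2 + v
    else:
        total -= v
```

v=14: not <3, total = 0-14 = -14
v=8: not <3, total = (-14)-8 = -22
v=1: <3, total = (-22)*2+1 = -43
v=8: not <3, total = (-43)-8 = -51
v=12: not <3, total = (-51)-12 = -63
v=-3: <3, total = (-63)*2+(-3) = -129
v=5: not <3, total = (-129)-5 = -134
v=13: not <3, total = (-134)-13 = -147
v=8: not <3, total = (-147)-8 = -155

-155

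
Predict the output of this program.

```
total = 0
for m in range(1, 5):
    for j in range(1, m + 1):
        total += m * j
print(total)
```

m=1,j=1: total = 0+1 = 1
m=2,j=1: total = 1+2 = 3
m=2,j=2: total = 3+4 = 7
m=3,j=1: total = 7+3 = 10
m=3,j=2: total = 10+6 = 16
m=3,j=3: total = 16+9 = 25
m=4,j=1: total = 25+4 = 29
m=4,j=2: total = 29+8 = 37
m=4,j=3: total = 37+12 = 49
m=4,j=4: total = 49+16 = 65

65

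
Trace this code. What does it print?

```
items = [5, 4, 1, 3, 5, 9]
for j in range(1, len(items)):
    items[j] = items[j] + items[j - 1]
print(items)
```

j=1: items[1] = 4+5 = 9 → [5, 9, 1, 3, 5, 9]
j=2: items[2] = 1+9 = 10 → [5, 9, 10, 3, 5, 9]
j=3: items[3] = 3+10 = 13 → [5, 9, 10, 13, 5, 9]
j=4: items[4] = 5+13 = 18 → [5, 9, 10, 13, 18, 9]
j=5: items[5] = 9+18 = 27 → [5, 9, 10, 13, 18, 27]

[5, 9, 10, 13, 18, 27]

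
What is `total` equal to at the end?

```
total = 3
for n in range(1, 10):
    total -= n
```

n=1: total = 3-1 = 2
n=2: total = 2-2 = 0
n=3: total = 0-3 = -3
n=4: total = (-3)-4 = -7
n=5: total = (-7)-5 = -12
n=6: total = (-12)-6 = -18
n=7: total = (-18)-7 = -25
n=8: total = (-25)-8 = -33
n=9: total = (-33)-9 = -42

-42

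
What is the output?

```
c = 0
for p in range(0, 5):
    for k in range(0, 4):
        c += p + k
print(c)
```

p=0,k=0: c = 0+0 = 0
p=0,k=1: c = 0+1 = 1
p=0,k=2: c = 1+2 = 3
p=0,k=3: c = 3+3 = 6
p=1,k=0: c = 6+1 = 7
p=1,k=1: c = 7+2 = 9
p=1,k=2: c = 9+3 = 12
p=1,k=3: c = 12+4 = 16
p=2,k=0: c = 16+2 = 18
p=2,k=1: c = 18+3 = 21
p=2,k=2: c = 21+4 = 25
p=2,k=3: c = 25+5 = 30
p=3,k=0: c = 30+3 = 33
p=3,k=1: c = 33+4 = 37
p=3,k=2: c = 37+5 = 42
p=3,k=3: c = 42+6 = 48
p=4,k=0: c = 48+4 = 52
p=4,k=1: c = 52+5 = 57
p=4,k=2: c = 57+6 = 63
p=4,k=3: c = 63+7 = 70

70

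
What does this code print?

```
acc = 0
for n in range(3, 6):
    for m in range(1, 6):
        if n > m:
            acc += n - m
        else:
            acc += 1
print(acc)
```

n=3,m=1: 3>1, acc = 0+2 = 2
n=3,m=2: 3>2, acc = 2+1 = 3
n=3,m=3: not 3>3, acc = 3+1 = 4
n=3,m=4: not 3>4, acc = 4+1 = 5
n=3,m=5: not 3>5, acc = 5+1 = 6
n=4,m=1: 4>1, acc = 6+3 = 9
n=4,m=2: 4>2, acc = 9+2 = 11
n=4,m=3: 4>3, acc = 11+1 = 12
n=4,m=4: not 4>4, acc = 12+1 = 13
n=4,m=5: not 4>5, acc = 13+1 = 14
n=5,m=1: 5>1, acc = 14+4 = 18
n=5,m=2: 5>2, acc = 18+3 = 21
n=5,m=3: 5>3, acc = 21+2 = 23
n=5,m=4: 5>4, acc = 23+1 = 24
n=5,m=5: not 5>5, acc = 24+1 = 25

25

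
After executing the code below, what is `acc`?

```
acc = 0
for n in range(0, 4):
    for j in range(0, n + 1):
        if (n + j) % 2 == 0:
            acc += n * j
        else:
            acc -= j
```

14

n=0,j=0: even sum, acc = 0+0 = 0
n=1,j=0: odd sum, acc = 0-0 = 0
n=1,j=1: even sum, acc = 0+1 = 1
n=2,j=0: even sum, acc = 1+0 = 1
n=2,j=1: odd sum, acc = 1-1 = 0
n=2,j=2: even sum, acc = 0+4 = 4
n=3,j=0: odd sum, acc = 4-0 = 4
n=3,j=1: even sum, acc = 4+3 = 7
n=3,j=2: odd sum, acc = 7-2 = 5
n=3,j=3: even sum, acc = 5+9 = 14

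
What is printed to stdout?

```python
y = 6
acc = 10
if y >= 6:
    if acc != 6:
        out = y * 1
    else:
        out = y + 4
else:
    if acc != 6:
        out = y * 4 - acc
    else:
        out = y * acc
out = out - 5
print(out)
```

y=6, acc=10
y >= 6 is True; acc != 6 is True
→ out = y * 1 = 6
out = 6-5 = 1

1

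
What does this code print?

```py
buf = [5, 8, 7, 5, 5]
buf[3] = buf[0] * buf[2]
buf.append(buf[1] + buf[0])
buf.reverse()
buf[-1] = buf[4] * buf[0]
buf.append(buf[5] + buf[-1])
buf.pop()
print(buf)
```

[13, 5, 35, 7, 8, 104]

buf[3] = buf[0]*buf[2] = 5*7 = 35 → [5, 8, 7, 35, 5]
append buf[1]+buf[0] = 8+5 = 13 → [5, 8, 7, 35, 5, 13]
reverse → [13, 5, 35, 7, 8, 5]
buf[-1] = buf[4]*buf[0] = 8*13 = 104 → [13, 5, 35, 7, 8, 104]
append buf[5]+buf[-1] = 104+104 = 208 → [13, 5, 35, 7, 8, 104, 208]
pop() removes 208 → [13, 5, 35, 7, 8, 104]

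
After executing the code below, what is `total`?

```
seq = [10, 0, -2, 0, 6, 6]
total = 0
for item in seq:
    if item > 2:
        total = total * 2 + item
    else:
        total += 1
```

item=10: >2, total = 0*2+10 = 10
item=0: not >2, total = 10+1 = 11
item=-2: not >2, total = 11+1 = 12
item=0: not >2, total = 12+1 = 13
item=6: >2, total = 13*2+6 = 32
item=6: >2, total = 32*2+6 = 70

70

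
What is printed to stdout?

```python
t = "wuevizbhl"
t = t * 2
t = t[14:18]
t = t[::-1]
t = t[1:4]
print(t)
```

hbz

repeat ×2 → 'wuevizbhlwuevizbhl'
slice [14:18] → 'zbhl'
reverse → 'lhbz'
slice [1:4] → 'hbz'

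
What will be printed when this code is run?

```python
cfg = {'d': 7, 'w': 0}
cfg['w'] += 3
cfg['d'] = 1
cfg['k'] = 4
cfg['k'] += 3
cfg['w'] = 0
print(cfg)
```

{'d': 1, 'w': 0, 'k': 7}

cfg['w'] = 0+3 = 3 → {'d': 7, 'w': 3}
cfg['d'] = 1 → {'d': 1, 'w': 3}
cfg['k'] = 4 → {'d': 1, 'w': 3, 'k': 4}
cfg['k'] = 4+3 = 7 → {'d': 1, 'w': 3, 'k': 7}
cfg['w'] = 0 → {'d': 1, 'w': 0, 'k': 7}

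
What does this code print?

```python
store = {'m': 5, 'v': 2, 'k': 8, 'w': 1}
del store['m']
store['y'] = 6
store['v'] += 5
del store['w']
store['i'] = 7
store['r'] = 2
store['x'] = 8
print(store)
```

del 'm' → {'v': 2, 'k': 8, 'w': 1}
store['y'] = 6 → {'v': 2, 'k': 8, 'w': 1, 'y': 6}
store['v'] = 2+5 = 7 → {'v': 7, 'k': 8, 'w': 1, 'y': 6}
del 'w' → {'v': 7, 'k': 8, 'y': 6}
store['i'] = 7 → {'v': 7, 'k': 8, 'y': 6, 'i': 7}
store['r'] = 2 → {'v': 7, 'k': 8, 'y': 6, 'i': 7, 'r': 2}
store['x'] = 8 → {'v': 7, 'k': 8, 'y': 6, 'i': 7, 'r': 2, 'x': 8}

{'v': 7, 'k': 8, 'y': 6, 'i': 7, 'r': 2, 'x': 8}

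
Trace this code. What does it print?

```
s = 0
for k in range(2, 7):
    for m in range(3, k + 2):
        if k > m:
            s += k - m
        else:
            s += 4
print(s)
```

46

k=2,m=3: not 2>3, s = 0+4 = 4
k=3,m=3: not 3>3, s = 4+4 = 8
k=3,m=4: not 3>4, s = 8+4 = 12
k=4,m=3: 4>3, s = 12+1 = 13
k=4,m=4: not 4>4, s = 13+4 = 17
k=4,m=5: not 4>5, s = 17+4 = 21
k=5,m=3: 5>3, s = 21+2 = 23
k=5,m=4: 5>4, s = 23+1 = 24
k=5,m=5: not 5>5, s = 24+4 = 28
k=5,m=6: not 5>6, s = 28+4 = 32
k=6,m=3: 6>3, s = 32+3 = 35
k=6,m=4: 6>4, s = 35+2 = 37
k=6,m=5: 6>5, s = 37+1 = 38
k=6,m=6: not 6>6, s = 38+4 = 42
k=6,m=7: not 6>7, s = 42+4 = 46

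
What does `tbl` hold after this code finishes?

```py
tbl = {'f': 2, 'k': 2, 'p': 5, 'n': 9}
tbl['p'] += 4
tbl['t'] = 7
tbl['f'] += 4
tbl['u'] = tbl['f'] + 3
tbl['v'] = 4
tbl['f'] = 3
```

{'f': 3, 'k': 2, 'p': 9, 'n': 9, 't': 7, 'u': 9, 'v': 4}

tbl['p'] = 5+4 = 9 → {'f': 2, 'k': 2, 'p': 9, 'n': 9}
tbl['t'] = 7 → {'f': 2, 'k': 2, 'p': 9, 'n': 9, 't': 7}
tbl['f'] = 2+4 = 6 → {'f': 6, 'k': 2, 'p': 9, 'n': 9, 't': 7}
tbl['u'] = tbl['f']+3 = 9 → {'f': 6, 'k': 2, 'p': 9, 'n': 9, 't': 7, 'u': 9}
tbl['v'] = 4 → {'f': 6, 'k': 2, 'p': 9, 'n': 9, 't': 7, 'u': 9, 'v': 4}
tbl['f'] = 3 → {'f': 3, 'k': 2, 'p': 9, 'n': 9, 't': 7, 'u': 9, 'v': 4}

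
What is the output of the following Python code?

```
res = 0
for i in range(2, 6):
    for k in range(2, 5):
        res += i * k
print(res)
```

i=2,k=2: res = 0+4 = 4
i=2,k=3: res = 4+6 = 10
i=2,k=4: res = 10+8 = 18
i=3,k=2: res = 18+6 = 24
i=3,k=3: res = 24+9 = 33
i=3,k=4: res = 33+12 = 45
i=4,k=2: res = 45+8 = 53
i=4,k=3: res = 53+12 = 65
i=4,k=4: res = 65+16 = 81
i=5,k=2: res = 81+10 = 91
i=5,k=3: res = 91+15 = 106
i=5,k=4: res = 106+20 = 126

126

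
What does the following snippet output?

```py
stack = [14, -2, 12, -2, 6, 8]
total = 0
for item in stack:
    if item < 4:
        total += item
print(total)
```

item=14: not <4
item=-2: <4, total = 0+(-2) = -2
item=12: not <4
item=-2: <4, total = (-2)+(-2) = -4
item=6: not <4
item=8: not <4

-4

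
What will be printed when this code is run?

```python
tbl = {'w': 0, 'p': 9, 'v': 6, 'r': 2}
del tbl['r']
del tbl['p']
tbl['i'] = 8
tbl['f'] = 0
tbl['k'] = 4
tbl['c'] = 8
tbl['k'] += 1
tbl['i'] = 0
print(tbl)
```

del 'r' → {'w': 0, 'p': 9, 'v': 6}
del 'p' → {'w': 0, 'v': 6}
tbl['i'] = 8 → {'w': 0, 'v': 6, 'i': 8}
tbl['f'] = 0 → {'w': 0, 'v': 6, 'i': 8, 'f': 0}
tbl['k'] = 4 → {'w': 0, 'v': 6, 'i': 8, 'f': 0, 'k': 4}
tbl['c'] = 8 → {'w': 0, 'v': 6, 'i': 8, 'f': 0, 'k': 4, 'c': 8}
tbl['k'] = 4+1 = 5 → {'w': 0, 'v': 6, 'i': 8, 'f': 0, 'k': 5, 'c': 8}
tbl['i'] = 0 → {'w': 0, 'v': 6, 'i': 0, 'f': 0, 'k': 5, 'c': 8}

{'w': 0, 'v': 6, 'i': 0, 'f': 0, 'k': 5, 'c': 8}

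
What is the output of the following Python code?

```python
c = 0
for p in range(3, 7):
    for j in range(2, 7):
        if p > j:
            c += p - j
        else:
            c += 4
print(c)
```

60

p=3,j=2: 3>2, c = 0+1 = 1
p=3,j=3: not 3>3, c = 1+4 = 5
p=3,j=4: not 3>4, c = 5+4 = 9
p=3,j=5: not 3>5, c = 9+4 = 13
p=3,j=6: not 3>6, c = 13+4 = 17
p=4,j=2: 4>2, c = 17+2 = 19
p=4,j=3: 4>3, c = 19+1 = 20
p=4,j=4: not 4>4, c = 20+4 = 24
p=4,j=5: not 4>5, c = 24+4 = 28
p=4,j=6: not 4>6, c = 28+4 = 32
p=5,j=2: 5>2, c = 32+3 = 35
p=5,j=3: 5>3, c = 35+2 = 37
p=5,j=4: 5>4, c = 37+1 = 38
p=5,j=5: not 5>5, c = 38+4 = 42
p=5,j=6: not 5>6, c = 42+4 = 46
p=6,j=2: 6>2, c = 46+4 = 50
p=6,j=3: 6>3, c = 50+3 = 53
p=6,j=4: 6>4, c = 53+2 = 55
p=6,j=5: 6>5, c = 55+1 = 56
p=6,j=6: not 6>6, c = 56+4 = 60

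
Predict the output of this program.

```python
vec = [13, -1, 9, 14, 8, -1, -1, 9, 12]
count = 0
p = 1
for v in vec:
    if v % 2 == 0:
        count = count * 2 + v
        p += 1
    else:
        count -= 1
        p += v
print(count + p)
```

86

v=13: not even, count = 0-1 = -1; p=14
v=-1: not even, count = (-1)-1 = -2; p=13
v=9: not even, count = (-2)-1 = -3; p=22
v=14: even, count = (-3)*2+14 = 8; p=23
v=8: even, count = 8*2+8 = 24; p=24
v=-1: not even, count = 24-1 = 23; p=23
v=-1: not even, count = 23-1 = 22; p=22
v=9: not even, count = 22-1 = 21; p=31
v=12: even, count = 21*2+12 = 54; p=32
count+p = 54+32 = 86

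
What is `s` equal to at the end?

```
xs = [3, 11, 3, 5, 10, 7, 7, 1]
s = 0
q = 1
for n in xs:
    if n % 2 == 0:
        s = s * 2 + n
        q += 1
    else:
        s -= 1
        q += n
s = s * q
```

n=3: not even, s = 0-1 = -1; q=4
n=11: not even, s = (-1)-1 = -2; q=15
n=3: not even, s = (-2)-1 = -3; q=18
n=5: not even, s = (-3)-1 = -4; q=23
n=10: even, s = (-4)*2+10 = 2; q=24
n=7: not even, s = 2-1 = 1; q=31
n=7: not even, s = 1-1 = 0; q=38
n=1: not even, s = 0-1 = -1; q=39
s*q = (-1)*39 = -39

-39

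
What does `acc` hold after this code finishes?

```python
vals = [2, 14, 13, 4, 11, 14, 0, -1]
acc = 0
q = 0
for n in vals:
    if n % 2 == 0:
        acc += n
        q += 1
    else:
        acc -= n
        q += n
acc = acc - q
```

n=2: even, acc = 0+2 = 2; q=1
n=14: even, acc = 2+14 = 16; q=2
n=13: not even, acc = 16-13 = 3; q=15
n=4: even, acc = 3+4 = 7; q=16
n=11: not even, acc = 7-11 = -4; q=27
n=14: even, acc = (-4)+14 = 10; q=28
n=0: even, acc = 10+0 = 10; q=29
n=-1: not even, acc = 10-(-1) = 11; q=28
acc-q = 11-28 = -17

-17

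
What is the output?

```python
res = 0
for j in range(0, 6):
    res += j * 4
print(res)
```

j=0: res = 0+0*4 = 0
j=1: res = 0+1*4 = 4
j=2: res = 4+2*4 = 12
j=3: res = 12+3*4 = 24
j=4: res = 24+4*4 = 40
j=5: res = 40+5*4 = 60

60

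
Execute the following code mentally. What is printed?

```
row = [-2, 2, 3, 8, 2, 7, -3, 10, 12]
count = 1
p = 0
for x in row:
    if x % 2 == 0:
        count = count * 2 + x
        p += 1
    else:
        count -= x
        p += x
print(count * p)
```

936

x=-2: even, count = 1*2+(-2) = 0; p=1
x=2: even, count = 0*2+2 = 2; p=2
x=3: not even, count = 2-3 = -1; p=5
x=8: even, count = (-1)*2+8 = 6; p=6
x=2: even, count = 6*2+2 = 14; p=7
x=7: not even, count = 14-7 = 7; p=14
x=-3: not even, count = 7-(-3) = 10; p=11
x=10: even, count = 10*2+10 = 30; p=12
x=12: even, count = 30*2+12 = 72; p=13
count*p = 72*13 = 936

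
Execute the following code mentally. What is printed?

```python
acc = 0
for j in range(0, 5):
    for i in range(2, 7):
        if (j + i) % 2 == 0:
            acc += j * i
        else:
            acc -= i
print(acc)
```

j=0,i=2: even sum, acc = 0+0 = 0
j=0,i=3: odd sum, acc = 0-3 = -3
j=0,i=4: even sum, acc = (-3)+0 = -3
j=0,i=5: odd sum, acc = (-3)-5 = -8
j=0,i=6: even sum, acc = (-8)+0 = -8
j=1,i=2: odd sum, acc = (-8)-2 = -10
j=1,i=3: even sum, acc = (-10)+3 = -7
j=1,i=4: odd sum, acc = (-7)-4 = -11
j=1,i=5: even sum, acc = (-11)+5 = -6
j=1,i=6: odd sum, acc = (-6)-6 = -12
j=2,i=2: even sum, acc = (-12)+4 = -8
j=2,i=3: odd sum, acc = (-8)-3 = -11
j=2,i=4: even sum, acc = (-11)+8 = -3
j=2,i=5: odd sum, acc = (-3)-5 = -8
j=2,i=6: even sum, acc = (-8)+12 = 4
j=3,i=2: odd sum, acc = 4-2 = 2
j=3,i=3: even sum, acc = 2+9 = 11
j=3,i=4: odd sum, acc = 11-4 = 7
j=3,i=5: even sum, acc = 7+15 = 22
j=3,i=6: odd sum, acc = 22-6 = 16
j=4,i=2: even sum, acc = 16+8 = 24
j=4,i=3: odd sum, acc = 24-3 = 21
j=4,i=4: even sum, acc = 21+16 = 37
j=4,i=5: odd sum, acc = 37-5 = 32
j=4,i=6: even sum, acc = 32+24 = 56

56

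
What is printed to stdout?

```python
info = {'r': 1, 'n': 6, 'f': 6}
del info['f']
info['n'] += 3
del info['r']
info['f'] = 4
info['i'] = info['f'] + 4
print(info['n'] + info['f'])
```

del 'f' → {'r': 1, 'n': 6}
info['n'] = 6+3 = 9 → {'r': 1, 'n': 9}
del 'r' → {'n': 9}
info['f'] = 4 → {'n': 9, 'f': 4}
info['i'] = info['f']+4 = 8 → {'n': 9, 'f': 4, 'i': 8}
info['n']+info['f'] = 9+4 = 13

13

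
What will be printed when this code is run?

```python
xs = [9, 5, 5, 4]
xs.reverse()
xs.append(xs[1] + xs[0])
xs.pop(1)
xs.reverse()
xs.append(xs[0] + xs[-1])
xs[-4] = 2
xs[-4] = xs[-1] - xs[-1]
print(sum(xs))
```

31

reverse → [4, 5, 5, 9]
append xs[1]+xs[0] = 5+4 = 9 → [4, 5, 5, 9, 9]
pop(1) removes 5 → [4, 5, 9, 9]
reverse → [9, 9, 5, 4]
append xs[0]+xs[-1] = 9+4 = 13 → [9, 9, 5, 4, 13]
xs[-4] = 2 → [9, 2, 5, 4, 13]
xs[-4] = xs[-1]-xs[-1] = 13-13 = 0 → [9, 0, 5, 4, 13]
sum = 31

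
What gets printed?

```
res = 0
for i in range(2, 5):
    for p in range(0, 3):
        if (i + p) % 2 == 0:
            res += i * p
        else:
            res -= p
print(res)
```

11

i=2,p=0: even sum, res = 0+0 = 0
i=2,p=1: odd sum, res = 0-1 = -1
i=2,p=2: even sum, res = (-1)+4 = 3
i=3,p=0: odd sum, res = 3-0 = 3
i=3,p=1: even sum, res = 3+3 = 6
i=3,p=2: odd sum, res = 6-2 = 4
i=4,p=0: even sum, res = 4+0 = 4
i=4,p=1: odd sum, res = 4-1 = 3
i=4,p=2: even sum, res = 3+8 = 11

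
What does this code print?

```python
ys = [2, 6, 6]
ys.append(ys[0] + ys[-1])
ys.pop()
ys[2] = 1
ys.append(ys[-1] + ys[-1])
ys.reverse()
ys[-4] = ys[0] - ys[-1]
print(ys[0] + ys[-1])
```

2

append ys[0]+ys[-1] = 2+6 = 8 → [2, 6, 6, 8]
pop() removes 8 → [2, 6, 6]
ys[2] = 1 → [2, 6, 1]
append ys[-1]+ys[-1] = 1+1 = 2 → [2, 6, 1, 2]
reverse → [2, 1, 6, 2]
ys[-4] = ys[0]-ys[-1] = 2-2 = 0 → [0, 1, 6, 2]
ys[0]+ys[-1] = 0+2 = 2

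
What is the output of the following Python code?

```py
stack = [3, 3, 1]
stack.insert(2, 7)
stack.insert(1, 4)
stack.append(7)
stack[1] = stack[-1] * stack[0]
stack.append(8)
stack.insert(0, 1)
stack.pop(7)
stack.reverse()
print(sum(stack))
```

insert 7 at 2 → [3, 3, 7, 1]
insert 4 at 1 → [3, 4, 3, 7, 1]
append 7 → [3, 4, 3, 7, 1, 7]
stack[1] = stack[-1]*stack[0] = 7*3 = 21 → [3, 21, 3, 7, 1, 7]
append 8 → [3, 21, 3, 7, 1, 7, 8]
insert 1 at 0 → [1, 3, 21, 3, 7, 1, 7, 8]
pop(7) removes 8 → [1, 3, 21, 3, 7, 1, 7]
reverse → [7, 1, 7, 3, 21, 3, 1]
sum = 43

43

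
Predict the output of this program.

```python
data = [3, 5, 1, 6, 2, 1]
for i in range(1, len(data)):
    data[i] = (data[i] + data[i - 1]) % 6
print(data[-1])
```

i=1: data[1] = (5+3)%6 = 2 → [3, 2, 1, 6, 2, 1]
i=2: data[2] = (1+2)%6 = 3 → [3, 2, 3, 6, 2, 1]
i=3: data[3] = (6+3)%6 = 3 → [3, 2, 3, 3, 2, 1]
i=4: data[4] = (2+3)%6 = 5 → [3, 2, 3, 3, 5, 1]
i=5: data[5] = (1+5)%6 = 0 → [3, 2, 3, 3, 5, 0]

0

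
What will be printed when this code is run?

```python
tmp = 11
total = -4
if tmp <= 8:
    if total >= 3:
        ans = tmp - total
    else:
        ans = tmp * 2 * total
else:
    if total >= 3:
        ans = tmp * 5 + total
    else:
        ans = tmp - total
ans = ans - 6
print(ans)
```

tmp=11, total=-4
tmp <= 8 is False; total >= 3 is False
→ ans = tmp - total = 15
ans = 15-6 = 9

9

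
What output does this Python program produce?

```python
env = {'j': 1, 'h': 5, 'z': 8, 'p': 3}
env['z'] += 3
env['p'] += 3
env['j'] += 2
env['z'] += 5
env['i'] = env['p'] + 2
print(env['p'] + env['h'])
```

env['z'] = 8+3 = 11 → {'j': 1, 'h': 5, 'z': 11, 'p': 3}
env['p'] = 3+3 = 6 → {'j': 1, 'h': 5, 'z': 11, 'p': 6}
env['j'] = 1+2 = 3 → {'j': 3, 'h': 5, 'z': 11, 'p': 6}
env['z'] = 11+5 = 16 → {'j': 3, 'h': 5, 'z': 16, 'p': 6}
env['i'] = env['p']+2 = 8 → {'j': 3, 'h': 5, 'z': 16, 'p': 6, 'i': 8}
env['p']+env['h'] = 6+5 = 11

11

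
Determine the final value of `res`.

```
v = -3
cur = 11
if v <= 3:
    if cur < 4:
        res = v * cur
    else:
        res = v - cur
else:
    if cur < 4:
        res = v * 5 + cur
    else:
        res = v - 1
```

v=-3, cur=11
v <= 3 is True; cur < 4 is False
→ res = v - cur = -14

-14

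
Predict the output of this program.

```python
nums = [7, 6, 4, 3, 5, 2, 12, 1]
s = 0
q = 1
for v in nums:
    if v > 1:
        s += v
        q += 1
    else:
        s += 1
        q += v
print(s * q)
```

v=7: >1, s = 0+7 = 7; q=2
v=6: >1, s = 7+6 = 13; q=3
v=4: >1, s = 13+4 = 17; q=4
v=3: >1, s = 17+3 = 20; q=5
v=5: >1, s = 20+5 = 25; q=6
v=2: >1, s = 25+2 = 27; q=7
v=12: >1, s = 27+12 = 39; q=8
v=1: not >1, s = 39+1 = 40; q=9
s*q = 40*9 = 360

360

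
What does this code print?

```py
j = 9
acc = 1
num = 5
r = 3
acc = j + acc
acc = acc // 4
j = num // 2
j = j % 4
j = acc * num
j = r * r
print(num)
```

5

acc = 9+1 = 10
acc = 10//4 = 2
j = 5//2 = 2
j = 2%4 = 2
j = 2*5 = 10
j = 3*3 = 9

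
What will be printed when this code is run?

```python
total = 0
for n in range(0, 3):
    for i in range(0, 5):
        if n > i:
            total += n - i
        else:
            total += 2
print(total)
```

n=0,i=0: not 0>0, total = 0+2 = 2
n=0,i=1: not 0>1, total = 2+2 = 4
n=0,i=2: not 0>2, total = 4+2 = 6
n=0,i=3: not 0>3, total = 6+2 = 8
n=0,i=4: not 0>4, total = 8+2 = 10
n=1,i=0: 1>0, total = 10+1 = 11
n=1,i=1: not 1>1, total = 11+2 = 13
n=1,i=2: not 1>2, total = 13+2 = 15
n=1,i=3: not 1>3, total = 15+2 = 17
n=1,i=4: not 1>4, total = 17+2 = 19
n=2,i=0: 2>0, total = 19+2 = 21
n=2,i=1: 2>1, total = 21+1 = 22
n=2,i=2: not 2>2, total = 22+2 = 24
n=2,i=3: not 2>3, total = 24+2 = 26
n=2,i=4: not 2>4, total = 26+2 = 28

28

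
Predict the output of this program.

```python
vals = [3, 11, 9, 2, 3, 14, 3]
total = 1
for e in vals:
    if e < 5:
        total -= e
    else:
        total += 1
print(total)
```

e=3: <5, total = 1-3 = -2
e=11: not <5, total = (-2)+1 = -1
e=9: not <5, total = (-1)+1 = 0
e=2: <5, total = 0-2 = -2
e=3: <5, total = (-2)-3 = -5
e=14: not <5, total = (-5)+1 = -4
e=3: <5, total = (-4)-3 = -7

-7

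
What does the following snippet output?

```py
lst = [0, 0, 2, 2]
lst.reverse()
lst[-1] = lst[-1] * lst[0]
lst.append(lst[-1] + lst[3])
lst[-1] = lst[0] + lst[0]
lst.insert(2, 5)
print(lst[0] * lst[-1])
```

8

reverse → [2, 2, 0, 0]
lst[-1] = lst[-1]*lst[0] = 0*2 = 0 → [2, 2, 0, 0]
append lst[-1]+lst[3] = 0+0 = 0 → [2, 2, 0, 0, 0]
lst[-1] = lst[0]+lst[0] = 2+2 = 4 → [2, 2, 0, 0, 4]
insert 5 at 2 → [2, 2, 5, 0, 0, 4]
lst[0]*lst[-1] = 2*4 = 8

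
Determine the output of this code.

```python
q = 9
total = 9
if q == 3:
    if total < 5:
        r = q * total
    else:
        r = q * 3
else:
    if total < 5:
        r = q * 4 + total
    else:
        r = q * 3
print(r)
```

q=9, total=9
q == 3 is False; total < 5 is False
→ r = q * 3 = 27

27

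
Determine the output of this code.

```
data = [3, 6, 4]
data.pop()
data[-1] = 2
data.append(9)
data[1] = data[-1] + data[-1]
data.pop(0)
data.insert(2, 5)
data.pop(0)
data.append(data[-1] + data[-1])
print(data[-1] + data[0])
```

pop() removes 4 → [3, 6]
data[-1] = 2 → [3, 2]
append 9 → [3, 2, 9]
data[1] = data[-1]+data[-1] = 9+9 = 18 → [3, 18, 9]
pop(0) removes 3 → [18, 9]
insert 5 at 2 → [18, 9, 5]
pop(0) removes 18 → [9, 5]
append data[-1]+data[-1] = 5+5 = 10 → [9, 5, 10]
data[-1]+data[0] = 10+9 = 19

19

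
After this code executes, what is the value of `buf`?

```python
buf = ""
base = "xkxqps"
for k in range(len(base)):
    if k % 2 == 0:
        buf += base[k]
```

'xxp'

k=0: add 'x' → 'x'
k=1: skip
k=2: add 'x' → 'xx'
k=3: skip
k=4: add 'p' → 'xxp'
k=5: skip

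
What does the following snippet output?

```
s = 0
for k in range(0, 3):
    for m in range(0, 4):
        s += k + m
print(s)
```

30

k=0,m=0: s = 0+0 = 0
k=0,m=1: s = 0+1 = 1
k=0,m=2: s = 1+2 = 3
k=0,m=3: s = 3+3 = 6
k=1,m=0: s = 6+1 = 7
k=1,m=1: s = 7+2 = 9
k=1,m=2: s = 9+3 = 12
k=1,m=3: s = 12+4 = 16
k=2,m=0: s = 16+2 = 18
k=2,m=1: s = 18+3 = 21
k=2,m=2: s = 21+4 = 25
k=2,m=3: s = 25+5 = 30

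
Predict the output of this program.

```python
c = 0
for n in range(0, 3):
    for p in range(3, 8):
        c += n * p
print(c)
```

n=0,p=3: c = 0+0 = 0
n=0,p=4: c = 0+0 = 0
n=0,p=5: c = 0+0 = 0
n=0,p=6: c = 0+0 = 0
n=0,p=7: c = 0+0 = 0
n=1,p=3: c = 0+3 = 3
n=1,p=4: c = 3+4 = 7
n=1,p=5: c = 7+5 = 12
n=1,p=6: c = 12+6 = 18
n=1,p=7: c = 18+7 = 25
n=2,p=3: c = 25+6 = 31
n=2,p=4: c = 31+8 = 39
n=2,p=5: c = 39+10 = 49
n=2,p=6: c = 49+12 = 61
n=2,p=7: c = 61+14 = 75

75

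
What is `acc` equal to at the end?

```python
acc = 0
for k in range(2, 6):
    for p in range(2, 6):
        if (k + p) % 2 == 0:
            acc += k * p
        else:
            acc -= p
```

k=2,p=2: even sum, acc = 0+4 = 4
k=2,p=3: odd sum, acc = 4-3 = 1
k=2,p=4: even sum, acc = 1+8 = 9
k=2,p=5: odd sum, acc = 9-5 = 4
k=3,p=2: odd sum, acc = 4-2 = 2
k=3,p=3: even sum, acc = 2+9 = 11
k=3,p=4: odd sum, acc = 11-4 = 7
k=3,p=5: even sum, acc = 7+15 = 22
k=4,p=2: even sum, acc = 22+8 = 30
k=4,p=3: odd sum, acc = 30-3 = 27
k=4,p=4: even sum, acc = 27+16 = 43
k=4,p=5: odd sum, acc = 43-5 = 38
k=5,p=2: odd sum, acc = 38-2 = 36
k=5,p=3: even sum, acc = 36+15 = 51
k=5,p=4: odd sum, acc = 51-4 = 47
k=5,p=5: even sum, acc = 47+25 = 72

72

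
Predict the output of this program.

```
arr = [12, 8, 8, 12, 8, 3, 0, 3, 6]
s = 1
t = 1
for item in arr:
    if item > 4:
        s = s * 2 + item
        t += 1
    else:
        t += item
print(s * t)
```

item=12: >4, s = 1*2+12 = 14; t=2
item=8: >4, s = 14*2+8 = 36; t=3
item=8: >4, s = 36*2+8 = 80; t=4
item=12: >4, s = 80*2+12 = 172; t=5
item=8: >4, s = 172*2+8 = 352; t=6
item=3: not >4; t=9
item=0: not >4; t=9
item=3: not >4; t=12
item=6: >4, s = 352*2+6 = 710; t=13
s*t = 710*13 = 9230

9230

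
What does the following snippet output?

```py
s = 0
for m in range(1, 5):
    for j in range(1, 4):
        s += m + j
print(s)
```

m=1,j=1: s = 0+2 = 2
m=1,j=2: s = 2+3 = 5
m=1,j=3: s = 5+4 = 9
m=2,j=1: s = 9+3 = 12
m=2,j=2: s = 12+4 = 16
m=2,j=3: s = 16+5 = 21
m=3,j=1: s = 21+4 = 25
m=3,j=2: s = 25+5 = 30
m=3,j=3: s = 30+6 = 36
m=4,j=1: s = 36+5 = 41
m=4,j=2: s = 41+6 = 47
m=4,j=3: s = 47+7 = 54

54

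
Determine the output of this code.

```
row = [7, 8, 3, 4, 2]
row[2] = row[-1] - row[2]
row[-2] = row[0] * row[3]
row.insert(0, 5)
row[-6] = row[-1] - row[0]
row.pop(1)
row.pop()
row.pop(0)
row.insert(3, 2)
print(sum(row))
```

37

row[2] = row[-1]-row[2] = 2-3 = -1 → [7, 8, -1, 4, 2]
row[-2] = row[0]*row[3] = 7*4 = 28 → [7, 8, -1, 28, 2]
insert 5 at 0 → [5, 7, 8, -1, 28, 2]
row[-6] = row[-1]-row[0] = 2-5 = -3 → [-3, 7, 8, -1, 28, 2]
pop(1) removes 7 → [-3, 8, -1, 28, 2]
pop() removes 2 → [-3, 8, -1, 28]
pop(0) removes -3 → [8, -1, 28]
insert 2 at 3 → [8, -1, 28, 2]
sum = 37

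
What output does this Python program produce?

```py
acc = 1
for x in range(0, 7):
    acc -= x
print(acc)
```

x=0: acc = 1-0 = 1
x=1: acc = 1-1 = 0
x=2: acc = 0-2 = -2
x=3: acc = (-2)-3 = -5
x=4: acc = (-5)-4 = -9
x=5: acc = (-9)-5 = -14
x=6: acc = (-14)-6 = -20

-20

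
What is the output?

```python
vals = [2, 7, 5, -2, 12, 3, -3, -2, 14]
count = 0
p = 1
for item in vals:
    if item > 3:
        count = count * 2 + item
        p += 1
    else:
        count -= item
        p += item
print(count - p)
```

item=2: not >3, count = 0-2 = -2; p=3
item=7: >3, count = (-2)*2+7 = 3; p=4
item=5: >3, count = 3*2+5 = 11; p=5
item=-2: not >3, count = 11-(-2) = 13; p=3
item=12: >3, count = 13*2+12 = 38; p=4
item=3: not >3, count = 38-3 = 35; p=7
item=-3: not >3, count = 35-(-3) = 38; p=4
item=-2: not >3, count = 38-(-2) = 40; p=2
item=14: >3, count = 40*2+14 = 94; p=3
count-p = 94-3 = 91

91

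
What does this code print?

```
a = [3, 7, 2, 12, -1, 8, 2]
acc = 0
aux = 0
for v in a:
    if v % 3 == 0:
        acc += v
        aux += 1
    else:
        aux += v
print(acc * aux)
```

300

v=3: %3==0, acc = 0+3 = 3; aux=1
v=7: not %3==0; aux=8
v=2: not %3==0; aux=10
v=12: %3==0, acc = 3+12 = 15; aux=11
v=-1: not %3==0; aux=10
v=8: not %3==0; aux=18
v=2: not %3==0; aux=20
acc*aux = 15*20 = 300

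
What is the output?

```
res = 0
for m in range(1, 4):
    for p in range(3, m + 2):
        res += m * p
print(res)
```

m=2,p=3: res = 0+6 = 6
m=3,p=3: res = 6+9 = 15
m=3,p=4: res = 15+12 = 27

27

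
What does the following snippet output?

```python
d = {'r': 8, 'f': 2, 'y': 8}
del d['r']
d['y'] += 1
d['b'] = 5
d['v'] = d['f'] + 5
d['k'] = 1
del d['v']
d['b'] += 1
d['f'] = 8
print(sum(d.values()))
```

del 'r' → {'f': 2, 'y': 8}
d['y'] = 8+1 = 9 → {'f': 2, 'y': 9}
d['b'] = 5 → {'f': 2, 'y': 9, 'b': 5}
d['v'] = d['f']+5 = 7 → {'f': 2, 'y': 9, 'b': 5, 'v': 7}
d['k'] = 1 → {'f': 2, 'y': 9, 'b': 5, 'v': 7, 'k': 1}
del 'v' → {'f': 2, 'y': 9, 'b': 5, 'k': 1}
d['b'] = 5+1 = 6 → {'f': 2, 'y': 9, 'b': 6, 'k': 1}
d['f'] = 8 → {'f': 8, 'y': 9, 'b': 6, 'k': 1}
sum of values = 24

24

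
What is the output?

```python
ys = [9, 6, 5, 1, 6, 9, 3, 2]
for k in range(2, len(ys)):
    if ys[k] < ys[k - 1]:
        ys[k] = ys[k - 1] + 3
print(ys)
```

[9, 6, 9, 12, 15, 18, 21, 24]

k=2: 5<6, ys[2] = 6+3 = 9 → [9, 6, 9, 1, 6, 9, 3, 2]
k=3: 1<9, ys[3] = 9+3 = 12 → [9, 6, 9, 12, 6, 9, 3, 2]
k=4: 6<12, ys[4] = 12+3 = 15 → [9, 6, 9, 12, 15, 9, 3, 2]
k=5: 9<15, ys[5] = 15+3 = 18 → [9, 6, 9, 12, 15, 18, 3, 2]
k=6: 3<18, ys[6] = 18+3 = 21 → [9, 6, 9, 12, 15, 18, 21, 2]
k=7: 2<21, ys[7] = 21+3 = 24 → [9, 6, 9, 12, 15, 18, 21, 24]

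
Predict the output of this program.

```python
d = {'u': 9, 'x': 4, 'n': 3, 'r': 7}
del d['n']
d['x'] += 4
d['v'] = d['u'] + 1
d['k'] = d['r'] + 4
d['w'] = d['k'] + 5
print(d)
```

{'u': 9, 'x': 8, 'r': 7, 'v': 10, 'k': 11, 'w': 16}

del 'n' → {'u': 9, 'x': 4, 'r': 7}
d['x'] = 4+4 = 8 → {'u': 9, 'x': 8, 'r': 7}
d['v'] = d['u']+1 = 10 → {'u': 9, 'x': 8, 'r': 7, 'v': 10}
d['k'] = d['r']+4 = 11 → {'u': 9, 'x': 8, 'r': 7, 'v': 10, 'k': 11}
d['w'] = d['k']+5 = 16 → {'u': 9, 'x': 8, 'r': 7, 'v': 10, 'k': 11, 'w': 16}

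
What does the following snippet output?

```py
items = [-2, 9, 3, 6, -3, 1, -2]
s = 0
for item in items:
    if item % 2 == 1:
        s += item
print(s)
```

item=-2: not odd
item=9: odd, s = 0+9 = 9
item=3: odd, s = 9+3 = 12
item=6: not odd
item=-3: odd, s = 12+(-3) = 9
item=1: odd, s = 9+1 = 10
item=-2: not odd

10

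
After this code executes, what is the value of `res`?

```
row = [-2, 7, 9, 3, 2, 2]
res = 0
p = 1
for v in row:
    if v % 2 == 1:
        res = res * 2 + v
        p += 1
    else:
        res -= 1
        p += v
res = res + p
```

45

v=-2: not odd, res = 0-1 = -1; p=-1
v=7: odd, res = (-1)*2+7 = 5; p=0
v=9: odd, res = 5*2+9 = 19; p=1
v=3: odd, res = 19*2+3 = 41; p=2
v=2: not odd, res = 41-1 = 40; p=4
v=2: not odd, res = 40-1 = 39; p=6
res+p = 39+6 = 45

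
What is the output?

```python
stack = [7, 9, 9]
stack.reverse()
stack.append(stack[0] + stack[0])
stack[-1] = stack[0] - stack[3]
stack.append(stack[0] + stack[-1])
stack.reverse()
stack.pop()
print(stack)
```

[0, -9, 7, 9]

reverse → [9, 9, 7]
append stack[0]+stack[0] = 9+9 = 18 → [9, 9, 7, 18]
stack[-1] = stack[0]-stack[3] = 9-18 = -9 → [9, 9, 7, -9]
append stack[0]+stack[-1] = 9+(-9) = 0 → [9, 9, 7, -9, 0]
reverse → [0, -9, 7, 9, 9]
pop() removes 9 → [0, -9, 7, 9]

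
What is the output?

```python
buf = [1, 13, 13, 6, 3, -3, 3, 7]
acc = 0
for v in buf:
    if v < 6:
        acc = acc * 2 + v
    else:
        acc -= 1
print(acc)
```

v=1: <6, acc = 0*2+1 = 1
v=13: not <6, acc = 1-1 = 0
v=13: not <6, acc = 0-1 = -1
v=6: not <6, acc = (-1)-1 = -2
v=3: <6, acc = (-2)*2+3 = -1
v=-3: <6, acc = (-1)*2+(-3) = -5
v=3: <6, acc = (-5)*2+3 = -7
v=7: not <6, acc = (-7)-1 = -8

-8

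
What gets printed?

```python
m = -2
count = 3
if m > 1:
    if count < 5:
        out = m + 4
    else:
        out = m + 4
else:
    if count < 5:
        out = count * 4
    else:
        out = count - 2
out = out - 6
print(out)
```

6

m=-2, count=3
m > 1 is False; count < 5 is True
→ out = count * 4 = 12
out = 12-6 = 6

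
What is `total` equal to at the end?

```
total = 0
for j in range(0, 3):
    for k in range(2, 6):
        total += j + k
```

54

j=0,k=2: total = 0+2 = 2
j=0,k=3: total = 2+3 = 5
j=0,k=4: total = 5+4 = 9
j=0,k=5: total = 9+5 = 14
j=1,k=2: total = 14+3 = 17
j=1,k=3: total = 17+4 = 21
j=1,k=4: total = 21+5 = 26
j=1,k=5: total = 26+6 = 32
j=2,k=2: total = 32+4 = 36
j=2,k=3: total = 36+5 = 41
j=2,k=4: total = 41+6 = 47
j=2,k=5: total = 47+7 = 54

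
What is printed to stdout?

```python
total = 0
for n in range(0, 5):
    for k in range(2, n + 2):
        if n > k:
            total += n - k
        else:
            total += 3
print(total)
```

25

n=1,k=2: not 1>2, total = 0+3 = 3
n=2,k=2: not 2>2, total = 3+3 = 6
n=2,k=3: not 2>3, total = 6+3 = 9
n=3,k=2: 3>2, total = 9+1 = 10
n=3,k=3: not 3>3, total = 10+3 = 13
n=3,k=4: not 3>4, total = 13+3 = 16
n=4,k=2: 4>2, total = 16+2 = 18
n=4,k=3: 4>3, total = 18+1 = 19
n=4,k=4: not 4>4, total = 19+3 = 22
n=4,k=5: not 4>5, total = 22+3 = 25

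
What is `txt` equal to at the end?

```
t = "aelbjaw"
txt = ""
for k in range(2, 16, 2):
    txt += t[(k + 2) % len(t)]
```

k=2: add t[4]='j' → 'j'
k=4: add t[6]='w' → 'jw'
k=6: add t[1]='e' → 'jwe'
k=8: add t[3]='b' → 'jweb'
k=10: add t[5]='a' → 'jweba'
k=12: add t[0]='a' → 'jwebaa'
k=14: add t[2]='l' → 'jwebaal'

'jwebaal'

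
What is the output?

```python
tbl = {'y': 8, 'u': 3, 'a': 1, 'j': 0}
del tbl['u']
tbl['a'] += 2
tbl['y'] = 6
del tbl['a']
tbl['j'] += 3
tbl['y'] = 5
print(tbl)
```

del 'u' → {'y': 8, 'a': 1, 'j': 0}
tbl['a'] = 1+2 = 3 → {'y': 8, 'a': 3, 'j': 0}
tbl['y'] = 6 → {'y': 6, 'a': 3, 'j': 0}
del 'a' → {'y': 6, 'j': 0}
tbl['j'] = 0+3 = 3 → {'y': 6, 'j': 3}
tbl['y'] = 5 → {'y': 5, 'j': 3}

{'y': 5, 'j': 3}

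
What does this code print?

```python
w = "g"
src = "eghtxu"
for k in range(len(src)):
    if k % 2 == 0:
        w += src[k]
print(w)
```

k=0: add 'e' → 'ge'
k=1: skip
k=2: add 'h' → 'geh'
k=3: skip
k=4: add 'x' → 'gehx'
k=5: skip

gehx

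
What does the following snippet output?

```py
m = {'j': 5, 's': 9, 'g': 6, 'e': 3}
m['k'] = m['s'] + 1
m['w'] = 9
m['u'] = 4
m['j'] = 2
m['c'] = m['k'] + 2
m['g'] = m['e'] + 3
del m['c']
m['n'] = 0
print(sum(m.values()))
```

m['k'] = m['s']+1 = 10 → {'j': 5, 's': 9, 'g': 6, 'e': 3, 'k': 10}
m['w'] = 9 → {'j': 5, 's': 9, 'g': 6, 'e': 3, 'k': 10, 'w': 9}
m['u'] = 4 → {'j': 5, 's': 9, 'g': 6, 'e': 3, 'k': 10, 'w': 9, 'u': 4}
m['j'] = 2 → {'j': 2, 's': 9, 'g': 6, 'e': 3, 'k': 10, 'w': 9, 'u': 4}
m['c'] = m['k']+2 = 12 → {'j': 2, 's': 9, 'g': 6, 'e': 3, 'k': 10, 'w': 9, 'u': 4, 'c': 12}
m['g'] = m['e']+3 = 6 → {'j': 2, 's': 9, 'g': 6, 'e': 3, 'k': 10, 'w': 9, 'u': 4, 'c': 12}
del 'c' → {'j': 2, 's': 9, 'g': 6, 'e': 3, 'k': 10, 'w': 9, 'u': 4}
m['n'] = 0 → {'j': 2, 's': 9, 'g': 6, 'e': 3, 'k': 10, 'w': 9, 'u': 4, 'n': 0}
sum of values = 43

43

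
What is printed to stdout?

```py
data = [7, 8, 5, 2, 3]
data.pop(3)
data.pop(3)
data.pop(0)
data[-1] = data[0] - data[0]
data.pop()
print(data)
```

[8]

pop(3) removes 2 → [7, 8, 5, 3]
pop(3) removes 3 → [7, 8, 5]
pop(0) removes 7 → [8, 5]
data[-1] = data[0]-data[0] = 8-8 = 0 → [8, 0]
pop() removes 0 → [8]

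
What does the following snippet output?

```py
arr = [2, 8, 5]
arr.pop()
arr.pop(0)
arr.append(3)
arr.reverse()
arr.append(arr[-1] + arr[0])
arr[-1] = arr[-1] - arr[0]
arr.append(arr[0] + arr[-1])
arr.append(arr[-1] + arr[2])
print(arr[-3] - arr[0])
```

pop() removes 5 → [2, 8]
pop(0) removes 2 → [8]
append 3 → [8, 3]
reverse → [3, 8]
append arr[-1]+arr[0] = 8+3 = 11 → [3, 8, 11]
arr[-1] = arr[-1]-arr[0] = 11-3 = 8 → [3, 8, 8]
append arr[0]+arr[-1] = 3+8 = 11 → [3, 8, 8, 11]
append arr[-1]+arr[2] = 11+8 = 19 → [3, 8, 8, 11, 19]
arr[-3]-arr[0] = 8-3 = 5

5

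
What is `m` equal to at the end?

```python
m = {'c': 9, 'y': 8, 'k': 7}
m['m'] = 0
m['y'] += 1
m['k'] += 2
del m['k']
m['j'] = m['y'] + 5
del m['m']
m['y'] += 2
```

{'c': 9, 'y': 11, 'j': 14}

m['m'] = 0 → {'c': 9, 'y': 8, 'k': 7, 'm': 0}
m['y'] = 8+1 = 9 → {'c': 9, 'y': 9, 'k': 7, 'm': 0}
m['k'] = 7+2 = 9 → {'c': 9, 'y': 9, 'k': 9, 'm': 0}
del 'k' → {'c': 9, 'y': 9, 'm': 0}
m['j'] = m['y']+5 = 14 → {'c': 9, 'y': 9, 'm': 0, 'j': 14}
del 'm' → {'c': 9, 'y': 9, 'j': 14}
m['y'] = 9+2 = 11 → {'c': 9, 'y': 11, 'j': 14}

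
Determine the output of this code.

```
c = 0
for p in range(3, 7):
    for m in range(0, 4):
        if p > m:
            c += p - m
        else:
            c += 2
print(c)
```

50

p=3,m=0: 3>0, c = 0+3 = 3
p=3,m=1: 3>1, c = 3+2 = 5
p=3,m=2: 3>2, c = 5+1 = 6
p=3,m=3: not 3>3, c = 6+2 = 8
p=4,m=0: 4>0, c = 8+4 = 12
p=4,m=1: 4>1, c = 12+3 = 15
p=4,m=2: 4>2, c = 15+2 = 17
p=4,m=3: 4>3, c = 17+1 = 18
p=5,m=0: 5>0, c = 18+5 = 23
p=5,m=1: 5>1, c = 23+4 = 27
p=5,m=2: 5>2, c = 27+3 = 30
p=5,m=3: 5>3, c = 30+2 = 32
p=6,m=0: 6>0, c = 32+6 = 38
p=6,m=1: 6>1, c = 38+5 = 43
p=6,m=2: 6>2, c = 43+4 = 47
p=6,m=3: 6>3, c = 47+3 = 50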